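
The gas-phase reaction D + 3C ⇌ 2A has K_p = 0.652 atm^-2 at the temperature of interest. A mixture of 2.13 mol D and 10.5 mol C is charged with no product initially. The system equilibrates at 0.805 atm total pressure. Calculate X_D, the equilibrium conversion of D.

X = 0.371

Basis: 2.13 mol D initially; let X = conversion of D. Extent ξ = 2.13X.
Moles: n_D = 2.13 − 2.13X; n_C = 10.5 − 6.39X; n_A = 4.26X.
n_T = Σnᵢ = 12.6 − 4.26X.
Mole fractions y_i = n_i/n_T; K_p = p_A^2 / (p_D p_C^3) with p_i = y_i·P.
Equating to 0.652 atm^-2 and solving on 0 < X < 1: X = 0.371.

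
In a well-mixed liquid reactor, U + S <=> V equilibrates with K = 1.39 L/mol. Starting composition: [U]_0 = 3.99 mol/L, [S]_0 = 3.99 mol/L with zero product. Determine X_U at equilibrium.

X = 0.656

Let X = conversion of U; extent ξ = 3.99·X mol/L.
Concentrations: [U] = 3.99 − 3.99X; [S] = 3.99 − 3.99X; [V] = 3.99X.
K = [V] / ([U] [S]).
Equating to 1.39 L/mol: the physical root is X = 0.656.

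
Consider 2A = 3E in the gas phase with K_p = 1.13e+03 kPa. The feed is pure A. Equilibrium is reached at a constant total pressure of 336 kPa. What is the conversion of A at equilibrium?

Take 1 mol A as basis and let X be its fractional conversion, so ξ = 0.5X.
Moles: n_A = 1 − X; n_E = 1.5X.
Summing: n_T = 1 + 0.5X.
y_i = n_i/n_T, p_i = y_i·P. K_p = p_E^3 / (p_A^2).
Equating to 1.13e+03 kPa and solving on 0 < X < 1: X = 0.596.

X = 0.596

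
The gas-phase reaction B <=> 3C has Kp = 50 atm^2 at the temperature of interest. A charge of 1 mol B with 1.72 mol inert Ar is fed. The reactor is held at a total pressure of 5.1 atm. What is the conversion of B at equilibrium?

Let X = conversion of B (basis 1 mol B); extent of reaction ξ = X.
Mole table: n_B = 1 − X; n_C = 3X; n_I = 1.72 (inert).
Summing: n_T = 2.72 + 2X.
Mole fractions y_i = n_i/n_T; Kp = p_C^3 / (p_B) with p_i = y_i·P.
Setting this equal to 50 atm^2 and taking the physical root (0 < X < 1) gives X = 0.708.

X = 0.708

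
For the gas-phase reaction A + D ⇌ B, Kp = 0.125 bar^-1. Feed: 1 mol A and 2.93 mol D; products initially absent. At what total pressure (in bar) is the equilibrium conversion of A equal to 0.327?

P = 5.38 bar

Let X = conversion of A (basis 1 mol A); extent of reaction ξ = X.
Mole table: n_A = 1 − X; n_D = 2.93 − X; n_B = X.
n_T = Σnᵢ = 3.93 − X.
Kp = p_B / (p_A p_D) with p_i = (n_i/n_T)·P.
At X = 0.327: the mole-fraction product g(X) = Π y_i^ν_i = 0.6725. Since Kp = g(X)·P^{-1}, P = (g/Kp)^(1/1) = (0.6725/0.125)^(1/1) = 5.38 bar.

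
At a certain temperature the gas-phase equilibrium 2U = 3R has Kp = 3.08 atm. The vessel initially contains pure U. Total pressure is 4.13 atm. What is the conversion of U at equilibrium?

Take 1 mol U as basis and let X be its fractional conversion, so ξ = 0.5X.
At extent ξ: n_U = 1 − X; n_R = 1.5X.
Summing: n_T = 1 + 0.5X.
Mole fractions y_i = n_i/n_T; Kp = p_R^3 / (p_U^2) with p_i = y_i·P.
Substituting and setting equal to 3.08 atm gives a polynomial in X; the root in (0,1) is X = 0.439.

X = 0.439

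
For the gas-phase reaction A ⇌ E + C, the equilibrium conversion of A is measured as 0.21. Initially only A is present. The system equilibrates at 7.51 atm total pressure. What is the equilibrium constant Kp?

Take 1 mol A as basis and let X be its fractional conversion, so ξ = X.
Moles: n_A = 1 − X; n_E = X; n_C = X.
n_T = Σnᵢ = 1 + X.
At X = 0.21: n_A = 0.79, n_E = 0.21, n_C = 0.21, n_T = 1.21.
p_i = (n_i/n_T)·P. Kp = p_E p_C / (p_A) = 0.346 atm.

Kp = 0.346 atm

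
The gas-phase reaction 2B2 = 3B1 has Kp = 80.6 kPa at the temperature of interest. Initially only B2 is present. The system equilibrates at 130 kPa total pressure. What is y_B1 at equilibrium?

Basis: 1 mol B2 initially; let X = conversion of B2. Extent ξ = 0.5X.
At extent ξ: n_B2 = 1 − X; n_B1 = 1.5X.
Total moles n_T = 1 + 0.5X.
y_i = n_i/n_T, p_i = y_i·P. Kp = p_B1^3 / (p_B2^2).
Equating to 80.6 kPa and solving on 0 < X < 1: X = 0.421.
Then n_B1 = 0.631, n_T = 1.21, so y_B1 = 0.522.

y_B1 = 0.522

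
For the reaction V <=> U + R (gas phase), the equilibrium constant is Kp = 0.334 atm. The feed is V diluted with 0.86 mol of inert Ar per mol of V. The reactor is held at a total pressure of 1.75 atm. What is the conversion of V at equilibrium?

Take 1 mol V as basis and let X be its fractional conversion, so ξ = X.
Species balance: n_V = 1 − X; n_U = X; n_R = X; n_I = 0.86 (inert).
Summing: n_T = 1.86 + X.
With p_i = (n_i/n_T)P, Kp = p_U p_R / (p_V).
Substituting and setting equal to 0.334 atm gives a polynomial in X; the root in (0,1) is X = 0.481.

X = 0.481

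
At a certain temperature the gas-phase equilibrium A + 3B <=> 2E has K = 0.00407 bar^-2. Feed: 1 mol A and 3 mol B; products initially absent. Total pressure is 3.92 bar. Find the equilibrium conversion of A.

Take 1 mol A as basis and let X be its fractional conversion, so ξ = X.
Mole table: n_A = 1 − X; n_B = 3 − 3X; n_E = 2X.
Total moles n_T = 4 − 2X.
Mole fractions y_i = n_i/n_T; K = p_E^2 / (p_A p_B^3) with p_i = y_i·P.
Equating to 0.00407 bar^-2 and solving on 0 < X < 1: X = 0.131.

X = 0.131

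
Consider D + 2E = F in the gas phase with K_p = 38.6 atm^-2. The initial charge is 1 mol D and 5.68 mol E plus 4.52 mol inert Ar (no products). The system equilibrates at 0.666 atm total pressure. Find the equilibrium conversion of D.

X = 0.760

Basis: 1 mol D initially; let X = conversion of D. Extent ξ = X.
Species balance: n_D = 1 − X; n_E = 5.68 − 2X; n_F = X; n_I = 4.52 (inert).
Summing: n_T = 11.2 − 2X.
Mole fractions y_i = n_i/n_T; K_p = p_F / (p_D p_E^2) with p_i = y_i·P.
Setting this equal to 38.6 atm^-2 and taking the physical root (0 < X < 1) gives X = 0.760.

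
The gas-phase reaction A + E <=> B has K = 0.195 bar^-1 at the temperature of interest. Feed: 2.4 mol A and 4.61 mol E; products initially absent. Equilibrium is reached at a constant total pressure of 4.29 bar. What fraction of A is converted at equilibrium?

X = 0.339

Take 2.4 mol A as basis and let X be its fractional conversion, so ξ = 2.4X.
Moles: n_A = 2.4 − 2.4X; n_E = 4.61 − 2.4X; n_B = 2.4X.
Total moles n_T = 7.01 − 2.4X.
y_i = n_i/n_T, p_i = y_i·P. K = p_B / (p_A p_E).
This yields a degree-2 equation in X; solving on (0,1), X = 0.339.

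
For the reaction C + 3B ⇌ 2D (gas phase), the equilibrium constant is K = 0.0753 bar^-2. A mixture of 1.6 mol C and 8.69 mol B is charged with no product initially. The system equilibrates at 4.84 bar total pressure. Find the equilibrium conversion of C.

Let X = conversion of C (basis 1.6 mol C); extent of reaction ξ = 1.6X.
Mole table: n_C = 1.6 − 1.6X; n_B = 8.69 − 4.8X; n_D = 3.2X.
Summing: n_T = 10.3 − 3.2X.
With p_i = (n_i/n_T)P, K = p_D^2 / (p_C p_B^3).
Substituting and setting equal to 0.0753 bar^-2 gives a polynomial in X; the root in (0,1) is X = 0.580.

X = 0.580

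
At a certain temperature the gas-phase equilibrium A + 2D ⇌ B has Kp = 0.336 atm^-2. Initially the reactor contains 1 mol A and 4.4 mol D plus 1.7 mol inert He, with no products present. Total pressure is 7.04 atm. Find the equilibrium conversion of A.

Let X = conversion of A (basis 1 mol A); extent of reaction ξ = X.
Species balance: n_A = 1 − X; n_D = 4.4 − 2X; n_B = X; n_I = 1.7 (inert).
Total moles n_T = 7.1 − 2X.
y_i = n_i/n_T, p_i = y_i·P. Kp = p_B / (p_A p_D^2).
This yields a degree-3 equation in X; solving on (0,1), X = 0.811.

X = 0.811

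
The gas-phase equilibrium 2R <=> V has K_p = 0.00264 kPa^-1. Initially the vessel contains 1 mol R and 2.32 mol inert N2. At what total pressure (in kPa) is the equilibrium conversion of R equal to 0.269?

Basis: 1 mol R initially; let X = conversion of R. Extent ξ = 0.5X.
Mole table: n_R = 1 − X; n_V = 0.5X; n_I = 2.32 (inert).
Total moles n_T = 3.32 − 0.5X.
K_p = p_V / (p_R^2) with p_i = (n_i/n_T)·P.
At X = 0.269: the mole-fraction product g(X) = Π y_i^ν_i = 0.8018. Since K_p = g(X)·P^{-1}, P = (g/K_p)^(1/1) = (0.8018/0.00264)^(1/1) = 304 kPa.

P = 304 kPa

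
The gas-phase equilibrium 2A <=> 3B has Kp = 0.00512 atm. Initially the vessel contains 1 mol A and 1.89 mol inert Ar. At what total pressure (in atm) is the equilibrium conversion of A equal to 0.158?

P = 0.81 atm

Basis: 1 mol A initially; let X = conversion of A. Extent ξ = 0.5X.
Moles: n_A = 1 − X; n_B = 1.5X; n_I = 1.89 (inert).
Summing: n_T = 2.89 + 0.5X.
Kp = p_B^3 / (p_A^2) with p_i = (n_i/n_T)·P.
At X = 0.158: the mole-fraction product g(X) = Π y_i^ν_i = 0.006324. Since Kp = g(X)·P^{1}, P = (Kp/g)^(1/1) = (0.00512/0.006324)^(1/1) = 0.81 atm.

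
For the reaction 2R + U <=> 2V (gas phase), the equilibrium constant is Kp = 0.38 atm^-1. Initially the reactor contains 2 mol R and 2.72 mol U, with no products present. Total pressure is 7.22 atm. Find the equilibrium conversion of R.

Take 2 mol R as basis and let X be its fractional conversion, so ξ = X.
Species balance: n_R = 2 − 2X; n_U = 2.72 − X; n_V = 2X.
n_T = Σnᵢ = 4.72 − X.
With p_i = (n_i/n_T)P, Kp = p_V^2 / (p_R^2 p_U).
Setting this equal to 0.38 atm^-1 and taking the physical root (0 < X < 1) gives X = 0.545.

X = 0.545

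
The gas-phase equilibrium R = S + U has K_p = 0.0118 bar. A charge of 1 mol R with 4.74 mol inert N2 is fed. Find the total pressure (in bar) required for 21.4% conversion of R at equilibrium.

P = 1.21 bar

Take 1 mol R as basis and let X be its fractional conversion, so ξ = X.
At extent ξ: n_R = 1 − X; n_S = X; n_U = X; n_I = 4.74 (inert).
Summing: n_T = 5.74 + X.
K_p = p_S p_U / (p_R) with p_i = (n_i/n_T)·P.
At X = 0.214: the mole-fraction product g(X) = Π y_i^ν_i = 0.009786. Since K_p = g(X)·P^{1}, P = (K_p/g)^(1/1) = (0.0118/0.009786)^(1/1) = 1.21 bar.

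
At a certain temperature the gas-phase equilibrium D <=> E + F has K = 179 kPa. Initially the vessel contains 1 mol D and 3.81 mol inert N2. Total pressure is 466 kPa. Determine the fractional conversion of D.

Basis: 1 mol D initially; let X = conversion of D. Extent ξ = X.
At extent ξ: n_D = 1 − X; n_E = X; n_F = X; n_I = 3.81 (inert).
n_T = Σnᵢ = 4.81 + X.
y_i = n_i/n_T, p_i = y_i·P. K = p_E p_F / (p_D).
This yields a degree-2 equation in X; solving on (0,1), X = 0.742.

X = 0.742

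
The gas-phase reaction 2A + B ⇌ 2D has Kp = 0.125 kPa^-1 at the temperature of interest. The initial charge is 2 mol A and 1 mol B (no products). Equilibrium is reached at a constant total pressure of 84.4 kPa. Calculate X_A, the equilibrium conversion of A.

Basis: 2 mol A initially; let X = conversion of A. Extent ξ = X.
Species balance: n_A = 2 − 2X; n_B = 1 − X; n_D = 2X.
n_T = Σnᵢ = 3 − X.
Mole fractions y_i = n_i/n_T; Kp = p_D^2 / (p_A^2 p_B) with p_i = y_i·P.
Setting this equal to 0.125 kPa^-1 and taking the physical root (0 < X < 1) gives X = 0.576.

X = 0.576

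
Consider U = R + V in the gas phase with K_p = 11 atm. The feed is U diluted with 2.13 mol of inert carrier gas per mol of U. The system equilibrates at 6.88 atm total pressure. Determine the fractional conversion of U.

Basis: 1 mol U initially; let X = conversion of U. Extent ξ = X.
At extent ξ: n_U = 1 − X; n_R = X; n_V = X; n_I = 2.13 (inert).
Total moles n_T = 3.13 + X.
With p_i = (n_i/n_T)P, K_p = p_R p_V / (p_U).
Substituting and setting equal to 11 atm gives a polynomial in X; the root in (0,1) is X = 0.879.

X = 0.879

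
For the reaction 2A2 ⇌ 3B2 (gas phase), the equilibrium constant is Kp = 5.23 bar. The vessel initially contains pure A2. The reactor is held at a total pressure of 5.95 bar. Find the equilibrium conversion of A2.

Let X = conversion of A2 (basis 1 mol A2); extent of reaction ξ = 0.5X.
Moles: n_A2 = 1 − X; n_B2 = 1.5X.
Summing: n_T = 1 + 0.5X.
y_i = n_i/n_T, p_i = y_i·P. Kp = p_B2^3 / (p_A2^2).
Substituting and setting equal to 5.23 bar gives a polynomial in X; the root in (0,1) is X = 0.456.

X = 0.456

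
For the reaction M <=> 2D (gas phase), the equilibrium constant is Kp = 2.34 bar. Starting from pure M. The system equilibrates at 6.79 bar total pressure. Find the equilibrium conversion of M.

Basis: 1 mol M initially; let X = conversion of M. Extent ξ = X.
Moles: n_M = 1 − X; n_D = 2X.
Summing: n_T = 1 + X.
y_i = n_i/n_T, p_i = y_i·P. Kp = p_D^2 / (p_M).
Setting this equal to 2.34 bar and taking the physical root (0 < X < 1) gives X = 0.282.

X = 0.282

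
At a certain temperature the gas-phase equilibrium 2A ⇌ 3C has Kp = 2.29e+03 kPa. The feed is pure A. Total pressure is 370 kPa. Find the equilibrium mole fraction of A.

Take 1 mol A as basis and let X be its fractional conversion, so ξ = 0.5X.
At extent ξ: n_A = 1 − X; n_C = 1.5X.
Total moles n_T = 1 + 0.5X.
With p_i = (n_i/n_T)P, Kp = p_C^3 / (p_A^2).
This yields a degree-3 equation in X; solving on (0,1), X = 0.658.
Then n_A = 0.342, n_T = 1.33, so y_A = 0.257.

y_A = 0.257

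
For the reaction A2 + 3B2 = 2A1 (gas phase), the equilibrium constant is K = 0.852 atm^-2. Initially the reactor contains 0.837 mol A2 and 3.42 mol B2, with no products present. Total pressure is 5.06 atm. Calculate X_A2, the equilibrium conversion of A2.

Take 0.837 mol A2 as basis and let X be its fractional conversion, so ξ = 0.837X.
Mole table: n_A2 = 0.837 − 0.837X; n_B2 = 3.42 − 2.51X; n_A1 = 1.67X.
Summing: n_T = 4.26 − 1.67X.
y_i = n_i/n_T, p_i = y_i·P. K = p_A1^2 / (p_A2 p_B2^3).
Equating to 0.852 atm^-2 and solving on 0 < X < 1: X = 0.765.

X = 0.765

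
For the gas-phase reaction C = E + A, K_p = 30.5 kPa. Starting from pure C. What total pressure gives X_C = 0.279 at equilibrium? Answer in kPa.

Basis: 1 mol C initially; let X = conversion of C. Extent ξ = X.
Moles: n_C = 1 − X; n_E = X; n_A = X.
Total moles n_T = 1 + X.
K_p = p_E p_A / (p_C) with p_i = (n_i/n_T)·P.
At X = 0.279: the mole-fraction product g(X) = Π y_i^ν_i = 0.08441. Since K_p = g(X)·P^{1}, P = (K_p/g)^(1/1) = (30.5/0.08441)^(1/1) = 361 kPa.

P = 361 kPa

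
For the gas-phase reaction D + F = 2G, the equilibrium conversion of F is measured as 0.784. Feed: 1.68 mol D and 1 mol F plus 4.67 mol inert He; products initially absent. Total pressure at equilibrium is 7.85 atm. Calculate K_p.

K_p = 12.7

Take 1 mol F as basis and let X be its fractional conversion, so ξ = X.
Moles: n_D = 1.68 − X; n_F = 1 − X; n_G = 2X; n_I = 4.67 (inert).
Total moles n_T = 7.35 (Δν = 0, constant).
At X = 0.784: n_D = 0.896, n_F = 0.216, n_G = 1.57, n_T = 7.35.
p_i = (n_i/n_T)·P. K_p = p_G^2 / (p_D p_F) = 12.7.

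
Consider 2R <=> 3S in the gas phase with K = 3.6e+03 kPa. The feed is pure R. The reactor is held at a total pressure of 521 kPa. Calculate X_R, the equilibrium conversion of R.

Let X = conversion of R (basis 1 mol R); extent of reaction ξ = 0.5X.
At extent ξ: n_R = 1 − X; n_S = 1.5X.
Total moles n_T = 1 + 0.5X.
y_i = n_i/n_T, p_i = y_i·P. K = p_S^3 / (p_R^2).
Equating to 3.6e+03 kPa and solving on 0 < X < 1: X = 0.669.

X = 0.669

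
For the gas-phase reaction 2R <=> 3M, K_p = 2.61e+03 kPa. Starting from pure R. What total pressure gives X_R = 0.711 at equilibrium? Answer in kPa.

Basis: 1 mol R initially; let X = conversion of R. Extent ξ = 0.5X.
Species balance: n_R = 1 − X; n_M = 1.5X.
Summing: n_T = 1 + 0.5X.
K_p = p_M^3 / (p_R^2) with p_i = (n_i/n_T)·P.
At X = 0.711: the mole-fraction product g(X) = Π y_i^ν_i = 10.71. Since K_p = g(X)·P^{1}, P = (K_p/g)^(1/1) = (2.61e+03/10.71)^(1/1) = 244 kPa.

P = 244 kPa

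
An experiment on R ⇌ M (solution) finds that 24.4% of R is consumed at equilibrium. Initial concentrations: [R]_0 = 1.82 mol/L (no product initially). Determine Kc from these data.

Kc = 0.323

Let X = conversion of R.
Concentrations: [R] = 1.82 − 1.82X; [M] = 1.82X.
At X = 0.244: [R] = 1.38, [M] = 0.444.
Kc = [M] / ([R]) = 0.323.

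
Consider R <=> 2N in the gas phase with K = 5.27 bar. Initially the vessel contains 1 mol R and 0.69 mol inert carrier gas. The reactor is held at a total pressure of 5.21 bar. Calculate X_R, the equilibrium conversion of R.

Basis: 1 mol R initially; let X = conversion of R. Extent ξ = X.
Mole table: n_R = 1 − X; n_N = 2X; n_I = 0.69 (inert).
n_T = Σnᵢ = 1.69 + X.
y_i = n_i/n_T, p_i = y_i·P. K = p_N^2 / (p_R).
Substituting and setting equal to 5.27 bar gives a polynomial in X; the root in (0,1) is X = 0.519.

X = 0.519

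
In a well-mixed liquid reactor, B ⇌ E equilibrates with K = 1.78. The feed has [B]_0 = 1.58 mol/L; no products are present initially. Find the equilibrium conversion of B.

Let X = conversion of B; extent ξ = 1.58·X mol/L.
Concentrations: [B] = 1.58 − 1.58X; [E] = 1.58X.
K = [E] / ([B]).
Setting equal to 1.78 and solving for X on (0,1) gives X = 0.640.

X = 0.640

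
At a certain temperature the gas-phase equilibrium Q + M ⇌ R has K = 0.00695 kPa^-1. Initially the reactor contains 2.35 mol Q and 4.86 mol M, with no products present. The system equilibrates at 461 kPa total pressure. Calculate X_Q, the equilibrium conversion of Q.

Take 2.35 mol Q as basis and let X be its fractional conversion, so ξ = 2.35X.
Mole table: n_Q = 2.35 − 2.35X; n_M = 4.86 − 2.35X; n_R = 2.35X.
Total moles n_T = 7.21 − 2.35X.
Mole fractions y_i = n_i/n_T; K = p_R / (p_Q p_M) with p_i = y_i·P.
Equating to 0.00695 kPa^-1 and solving on 0 < X < 1: X = 0.652.

X = 0.652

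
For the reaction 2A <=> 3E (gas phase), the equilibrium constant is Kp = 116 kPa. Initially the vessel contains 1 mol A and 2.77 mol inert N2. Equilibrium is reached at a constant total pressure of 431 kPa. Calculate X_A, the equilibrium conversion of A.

Let X = conversion of A (basis 1 mol A); extent of reaction ξ = 0.5X.
Species balance: n_A = 1 − X; n_E = 1.5X; n_I = 2.77 (inert).
Summing: n_T = 3.77 + 0.5X.
Mole fractions y_i = n_i/n_T; Kp = p_E^3 / (p_A^2) with p_i = y_i·P.
Setting this equal to 116 kPa and taking the physical root (0 < X < 1) gives X = 0.456.

X = 0.456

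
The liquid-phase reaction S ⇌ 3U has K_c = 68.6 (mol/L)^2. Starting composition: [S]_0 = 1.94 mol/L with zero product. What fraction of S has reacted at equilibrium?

Let X = conversion of S; extent ξ = 1.94·X mol/L.
Concentrations: [S] = 1.94 − 1.94X; [U] = 5.82X.
K_c = [U]^3 / ([S]).
Setting equal to 68.6 and solving for X on (0,1) gives X = 0.630.

X = 0.630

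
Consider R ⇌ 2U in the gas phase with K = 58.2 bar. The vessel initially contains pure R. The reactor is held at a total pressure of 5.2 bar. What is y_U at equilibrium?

Take 1 mol R as basis and let X be its fractional conversion, so ξ = X.
Species balance: n_R = 1 − X; n_U = 2X.
n_T = Σnᵢ = 1 + X.
y_i = n_i/n_T, p_i = y_i·P. K = p_U^2 / (p_R).
Equating to 58.2 bar and solving on 0 < X < 1: X = 0.858.
Then n_U = 1.72, n_T = 1.86, so y_U = 0.924.

y_U = 0.924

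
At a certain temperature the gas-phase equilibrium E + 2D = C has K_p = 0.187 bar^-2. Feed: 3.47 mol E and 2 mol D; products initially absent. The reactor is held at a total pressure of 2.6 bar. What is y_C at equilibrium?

Basis: 2 mol D initially; let X = conversion of D. Extent ξ = X.
Species balance: n_E = 3.47 − X; n_D = 2 − 2X; n_C = X.
Summing: n_T = 5.47 − 2X.
With p_i = (n_i/n_T)P, K_p = p_C / (p_E p_D^2).
This yields a degree-3 equation in X; solving on (0,1), X = 0.318.
Then n_C = 0.318, n_T = 4.83, so y_C = 0.066.

y_C = 0.066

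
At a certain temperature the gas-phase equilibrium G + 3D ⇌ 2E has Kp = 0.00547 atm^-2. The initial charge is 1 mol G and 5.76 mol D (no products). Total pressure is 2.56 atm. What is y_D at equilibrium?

Basis: 1 mol G initially; let X = conversion of G. Extent ξ = X.
Species balance: n_G = 1 − X; n_D = 5.76 − 3X; n_E = 2X.
Total moles n_T = 6.76 − 2X.
y_i = n_i/n_T, p_i = y_i·P. Kp = p_E^2 / (p_G p_D^3).
Substituting and setting equal to 0.00547 atm^-2 gives a polynomial in X; the root in (0,1) is X = 0.163.
Then n_D = 5.27, n_T = 6.43, so y_D = 0.819.

y_D = 0.819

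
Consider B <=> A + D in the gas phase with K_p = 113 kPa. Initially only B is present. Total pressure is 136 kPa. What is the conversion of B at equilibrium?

Take 1 mol B as basis and let X be its fractional conversion, so ξ = X.
Mole table: n_B = 1 − X; n_A = X; n_D = X.
n_T = Σnᵢ = 1 + X.
Mole fractions y_i = n_i/n_T; K_p = p_A p_D / (p_B) with p_i = y_i·P.
This yields a degree-2 equation in X; solving on (0,1), X = 0.674.

X = 0.674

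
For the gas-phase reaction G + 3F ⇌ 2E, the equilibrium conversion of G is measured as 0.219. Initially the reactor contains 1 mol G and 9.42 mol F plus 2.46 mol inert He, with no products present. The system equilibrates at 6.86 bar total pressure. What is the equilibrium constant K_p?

K_p = 0.0012 bar^-2

Let X = conversion of G (basis 1 mol G); extent of reaction ξ = X.
Moles: n_G = 1 − X; n_F = 9.42 − 3X; n_E = 2X; n_I = 2.46 (inert).
Summing: n_T = 12.9 − 2X.
At X = 0.219: n_G = 0.781, n_F = 8.76, n_E = 0.438, n_T = 12.4.
p_i = (n_i/n_T)·P. K_p = p_E^2 / (p_G p_F^3) = 0.0012 bar^-2.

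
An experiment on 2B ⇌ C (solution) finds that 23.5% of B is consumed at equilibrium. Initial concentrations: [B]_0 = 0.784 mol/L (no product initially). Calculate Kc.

Let X = conversion of B.
Concentrations: [B] = 0.784 − 0.784X; [C] = 0.392X.
At X = 0.235: [B] = 0.6, [C] = 0.0921.
Kc = [C] / ([B]^2) = 0.256 L/mol.

Kc = 0.256 L/mol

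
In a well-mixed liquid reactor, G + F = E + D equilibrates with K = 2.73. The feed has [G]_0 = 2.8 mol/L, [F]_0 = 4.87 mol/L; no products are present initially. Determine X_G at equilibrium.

Let X = conversion of G; extent ξ = 2.8·X mol/L.
Concentrations: [G] = 2.8 − 2.8X; [F] = 4.87 − 2.8X; [E] = 2.8X; [D] = 2.8X.
K = [E] [D] / ([G] [F]).
Equating to 2.73: the physical root is X = 0.773.

X = 0.773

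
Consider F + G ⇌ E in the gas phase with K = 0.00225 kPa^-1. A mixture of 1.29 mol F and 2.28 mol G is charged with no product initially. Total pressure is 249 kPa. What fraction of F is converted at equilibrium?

Let X = conversion of F (basis 1.29 mol F); extent of reaction ξ = 1.29X.
Species balance: n_F = 1.29 − 1.29X; n_G = 2.28 − 1.29X; n_E = 1.29X.
n_T = Σnᵢ = 3.57 − 1.29X.
y_i = n_i/n_T, p_i = y_i·P. K = p_E / (p_F p_G).
This yields a degree-2 equation in X; solving on (0,1), X = 0.252.

X = 0.252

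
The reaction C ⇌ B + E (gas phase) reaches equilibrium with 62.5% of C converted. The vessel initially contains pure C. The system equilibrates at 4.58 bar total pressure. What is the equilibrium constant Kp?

Kp = 2.94 bar

Take 1 mol C as basis and let X be its fractional conversion, so ξ = X.
Species balance: n_C = 1 − X; n_B = X; n_E = X.
Summing: n_T = 1 + X.
At X = 0.625: n_C = 0.375, n_B = 0.625, n_E = 0.625, n_T = 1.62.
p_i = (n_i/n_T)·P. Kp = p_B p_E / (p_C) = 2.94 bar.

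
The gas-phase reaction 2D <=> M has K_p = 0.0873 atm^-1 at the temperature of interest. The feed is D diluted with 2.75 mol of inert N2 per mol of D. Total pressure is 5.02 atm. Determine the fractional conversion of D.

X = 0.166

Let X = conversion of D (basis 1 mol D); extent of reaction ξ = 0.5X.
Moles: n_D = 1 − X; n_M = 0.5X; n_I = 2.75 (inert).
Summing: n_T = 3.75 − 0.5X.
y_i = n_i/n_T, p_i = y_i·P. K_p = p_M / (p_D^2).
Substituting and setting equal to 0.0873 atm^-1 gives a polynomial in X; the root in (0,1) is X = 0.166.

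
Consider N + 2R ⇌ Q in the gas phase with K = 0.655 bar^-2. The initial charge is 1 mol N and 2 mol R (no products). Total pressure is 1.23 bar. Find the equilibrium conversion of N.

X = 0.261

Take 1 mol N as basis and let X be its fractional conversion, so ξ = X.
At extent ξ: n_N = 1 − X; n_R = 2 − 2X; n_Q = X.
Total moles n_T = 3 − 2X.
y_i = n_i/n_T, p_i = y_i·P. K = p_Q / (p_N p_R^2).
Setting this equal to 0.655 bar^-2 and taking the physical root (0 < X < 1) gives X = 0.261.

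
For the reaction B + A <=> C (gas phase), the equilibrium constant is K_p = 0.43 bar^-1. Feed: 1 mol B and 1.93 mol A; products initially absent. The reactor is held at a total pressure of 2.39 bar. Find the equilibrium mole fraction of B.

y_B = 0.242

Basis: 1 mol B initially; let X = conversion of B. Extent ξ = X.
At extent ξ: n_B = 1 − X; n_A = 1.93 − X; n_C = X.
n_T = Σnᵢ = 2.93 − X.
y_i = n_i/n_T, p_i = y_i·P. K_p = p_C / (p_B p_A).
This yields a degree-2 equation in X; solving on (0,1), X = 0.384.
Then n_B = 0.616, n_T = 2.55, so y_B = 0.242.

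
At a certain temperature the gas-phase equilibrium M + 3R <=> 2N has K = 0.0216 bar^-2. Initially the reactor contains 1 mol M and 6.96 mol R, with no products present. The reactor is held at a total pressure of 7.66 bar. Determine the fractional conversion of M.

X = 0.608

Let X = conversion of M (basis 1 mol M); extent of reaction ξ = X.
Moles: n_M = 1 − X; n_R = 6.96 − 3X; n_N = 2X.
Total moles n_T = 7.96 − 2X.
Mole fractions y_i = n_i/n_T; K = p_N^2 / (p_M p_R^3) with p_i = y_i·P.
This yields a degree-4 equation in X; solving on (0,1), X = 0.608.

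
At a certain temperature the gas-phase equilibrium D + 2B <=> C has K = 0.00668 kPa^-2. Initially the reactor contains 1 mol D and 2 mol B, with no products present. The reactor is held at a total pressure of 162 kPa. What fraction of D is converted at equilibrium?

X = 0.875

Let X = conversion of D (basis 1 mol D); extent of reaction ξ = X.
Species balance: n_D = 1 − X; n_B = 2 − 2X; n_C = X.
Summing: n_T = 3 − 2X.
y_i = n_i/n_T, p_i = y_i·P. K = p_C / (p_D p_B^2).
Equating to 0.00668 kPa^-2 and solving on 0 < X < 1: X = 0.875.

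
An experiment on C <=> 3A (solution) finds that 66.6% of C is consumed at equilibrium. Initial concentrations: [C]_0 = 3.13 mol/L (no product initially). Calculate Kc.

Let X = conversion of C.
Concentrations: [C] = 3.13 − 3.13X; [A] = 9.39X.
At X = 0.666: [C] = 1.05, [A] = 6.25.
Kc = [A]^3 / ([C]) = 234 (mol/L)^2.

Kc = 234 (mol/L)^2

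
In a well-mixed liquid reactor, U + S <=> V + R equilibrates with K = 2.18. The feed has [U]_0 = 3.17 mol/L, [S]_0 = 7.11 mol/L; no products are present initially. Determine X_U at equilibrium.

Let X = conversion of U; extent ξ = 3.17·X mol/L.
Concentrations: [U] = 3.17 − 3.17X; [S] = 7.11 − 3.17X; [V] = 3.17X; [R] = 3.17X.
K = [V] [R] / ([U] [S]).
Setting equal to 2.18 and solving for X on (0,1) gives X = 0.798.

X = 0.798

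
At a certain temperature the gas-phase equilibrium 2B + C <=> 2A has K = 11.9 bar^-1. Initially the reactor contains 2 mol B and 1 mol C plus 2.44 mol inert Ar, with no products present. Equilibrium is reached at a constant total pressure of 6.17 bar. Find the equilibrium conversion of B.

X = 0.687

Basis: 2 mol B initially; let X = conversion of B. Extent ξ = X.
At extent ξ: n_B = 2 − 2X; n_C = 1 − X; n_A = 2X; n_I = 2.44 (inert).
Total moles n_T = 5.44 − X.
y_i = n_i/n_T, p_i = y_i·P. K = p_A^2 / (p_B^2 p_C).
Substituting and setting equal to 11.9 bar^-1 gives a polynomial in X; the root in (0,1) is X = 0.687.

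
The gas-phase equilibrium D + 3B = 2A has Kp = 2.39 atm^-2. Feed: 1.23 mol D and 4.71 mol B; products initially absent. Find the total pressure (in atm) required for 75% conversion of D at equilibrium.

P = 3.26 atm

Basis: 1.23 mol D initially; let X = conversion of D. Extent ξ = 1.23X.
Species balance: n_D = 1.23 − 1.23X; n_B = 4.71 − 3.69X; n_A = 2.46X.
Total moles n_T = 5.94 − 2.46X.
Kp = p_A^2 / (p_D p_B^3) with p_i = (n_i/n_T)·P.
At X = 0.75: the mole-fraction product g(X) = Π y_i^ν_i = 25.33. Since Kp = g(X)·P^{-2}, P = (g/Kp)^(1/2) = (25.33/2.39)^(1/2) = 3.26 atm.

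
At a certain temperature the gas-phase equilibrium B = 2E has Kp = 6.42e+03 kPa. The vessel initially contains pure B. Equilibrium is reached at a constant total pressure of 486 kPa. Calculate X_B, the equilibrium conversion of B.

Let X = conversion of B (basis 1 mol B); extent of reaction ξ = X.
At extent ξ: n_B = 1 − X; n_E = 2X.
n_T = Σnᵢ = 1 + X.
Mole fractions y_i = n_i/n_T; Kp = p_E^2 / (p_B) with p_i = y_i·P.
This yields a degree-2 equation in X; solving on (0,1), X = 0.876.

X = 0.876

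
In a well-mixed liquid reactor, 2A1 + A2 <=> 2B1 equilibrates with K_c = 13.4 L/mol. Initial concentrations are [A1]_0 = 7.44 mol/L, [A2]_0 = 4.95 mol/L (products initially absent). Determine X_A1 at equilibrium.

Let X = conversion of A1; extent ξ = 7.44X/2 mol/L.
Concentrations: [A1] = 7.44 − 7.44X; [A2] = 4.95 − 3.72X; [B1] = 7.44X.
K_c = [B1]^2 / ([A1]^2 [A2]).
Solving K_c = 13.4 for X ∈ (0,1): X = 0.833.

X = 0.833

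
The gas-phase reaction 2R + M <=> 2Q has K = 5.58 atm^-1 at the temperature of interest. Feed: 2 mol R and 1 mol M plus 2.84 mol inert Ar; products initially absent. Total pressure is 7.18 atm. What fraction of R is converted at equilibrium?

Let X = conversion of R (basis 2 mol R); extent of reaction ξ = X.
Moles: n_R = 2 − 2X; n_M = 1 − X; n_Q = 2X; n_I = 2.84 (inert).
Summing: n_T = 5.84 − X.
Mole fractions y_i = n_i/n_T; K = p_Q^2 / (p_R^2 p_M) with p_i = y_i·P.
Equating to 5.58 atm^-1 and solving on 0 < X < 1: X = 0.628.

X = 0.628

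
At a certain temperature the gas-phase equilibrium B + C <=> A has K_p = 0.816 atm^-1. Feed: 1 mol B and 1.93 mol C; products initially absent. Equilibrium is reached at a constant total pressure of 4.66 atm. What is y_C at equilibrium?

y_C = 0.556

Take 1 mol B as basis and let X be its fractional conversion, so ξ = X.
At extent ξ: n_B = 1 − X; n_C = 1.93 − X; n_A = X.
n_T = Σnᵢ = 2.93 − X.
y_i = n_i/n_T, p_i = y_i·P. K_p = p_A / (p_B p_C).
This yields a degree-2 equation in X; solving on (0,1), X = 0.679.
Then n_C = 1.25, n_T = 2.25, so y_C = 0.556.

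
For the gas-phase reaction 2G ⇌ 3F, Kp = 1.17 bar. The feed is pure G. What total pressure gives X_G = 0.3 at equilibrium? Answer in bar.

P = 7.24 bar

Take 1 mol G as basis and let X be its fractional conversion, so ξ = 0.5X.
Species balance: n_G = 1 − X; n_F = 1.5X.
n_T = Σnᵢ = 1 + 0.5X.
Kp = p_F^3 / (p_G^2) with p_i = (n_i/n_T)·P.
At X = 0.3: the mole-fraction product g(X) = Π y_i^ν_i = 0.1617. Since Kp = g(X)·P^{1}, P = (Kp/g)^(1/1) = (1.17/0.1617)^(1/1) = 7.24 bar.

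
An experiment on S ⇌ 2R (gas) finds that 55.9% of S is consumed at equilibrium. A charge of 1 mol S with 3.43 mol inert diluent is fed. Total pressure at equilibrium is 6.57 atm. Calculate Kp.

Basis: 1 mol S initially; let X = conversion of S. Extent ξ = X.
Mole table: n_S = 1 − X; n_R = 2X; n_I = 3.43 (inert).
Summing: n_T = 4.43 + X.
At X = 0.559: n_S = 0.441, n_R = 1.12, n_T = 4.99.
p_i = (n_i/n_T)·P. Kp = p_R^2 / (p_S) = 3.73 atm.

Kp = 3.73 atm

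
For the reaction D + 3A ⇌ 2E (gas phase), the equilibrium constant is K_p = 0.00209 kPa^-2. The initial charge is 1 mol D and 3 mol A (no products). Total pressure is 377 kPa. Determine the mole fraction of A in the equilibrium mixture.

Let X = conversion of D (basis 1 mol D); extent of reaction ξ = X.
Species balance: n_D = 1 − X; n_A = 3 − 3X; n_E = 2X.
n_T = Σnᵢ = 4 − 2X.
With p_i = (n_i/n_T)P, K_p = p_E^2 / (p_D p_A^3).
Setting this equal to 0.00209 kPa^-2 and taking the physical root (0 < X < 1) gives X = 0.793.
Then n_A = 0.62, n_T = 2.41, so y_A = 0.257.

y_A = 0.257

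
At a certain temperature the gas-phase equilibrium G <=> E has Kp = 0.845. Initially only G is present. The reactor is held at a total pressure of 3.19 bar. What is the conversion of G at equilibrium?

Take 1 mol G as basis and let X be its fractional conversion, so ξ = X.
Moles: n_G = 1 − X; n_E = X.
n_T stays at 1 (no change in mole number).
y_i = n_i/n_T, p_i = y_i·P. Kp = p_E / (p_G).
This yields a degree-1 equation in X; solving on (0,1), X = 0.458.

X = 0.458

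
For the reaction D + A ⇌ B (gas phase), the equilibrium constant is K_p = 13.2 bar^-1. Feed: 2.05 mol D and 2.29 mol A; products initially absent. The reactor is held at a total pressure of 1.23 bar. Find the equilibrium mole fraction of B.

Take 2.05 mol D as basis and let X be its fractional conversion, so ξ = 2.05X.
Species balance: n_D = 2.05 − 2.05X; n_A = 2.29 − 2.05X; n_B = 2.05X.
Total moles n_T = 4.34 − 2.05X.
Mole fractions y_i = n_i/n_T; K_p = p_B / (p_D p_A) with p_i = y_i·P.
Setting this equal to 13.2 bar^-1 and taking the physical root (0 < X < 1) gives X = 0.797.
Then n_B = 1.63, n_T = 2.71, so y_B = 0.604.

y_B = 0.604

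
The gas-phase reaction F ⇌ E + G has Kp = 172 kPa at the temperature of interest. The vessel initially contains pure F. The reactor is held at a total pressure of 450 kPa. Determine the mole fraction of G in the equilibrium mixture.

Basis: 1 mol F initially; let X = conversion of F. Extent ξ = X.
Mole table: n_F = 1 − X; n_E = X; n_G = X.
n_T = Σnᵢ = 1 + X.
With p_i = (n_i/n_T)P, Kp = p_E p_G / (p_F).
Equating to 172 kPa and solving on 0 < X < 1: X = 0.526.
Then n_G = 0.526, n_T = 1.53, so y_G = 0.345.

y_G = 0.345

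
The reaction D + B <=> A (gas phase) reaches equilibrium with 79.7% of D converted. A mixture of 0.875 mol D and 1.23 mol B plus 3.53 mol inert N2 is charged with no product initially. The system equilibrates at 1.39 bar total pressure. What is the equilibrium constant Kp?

Kp = 26.2 bar^-1

Let X = conversion of D (basis 0.875 mol D); extent of reaction ξ = 0.875X.
Mole table: n_D = 0.875 − 0.875X; n_B = 1.23 − 0.875X; n_A = 0.875X; n_I = 3.53 (inert).
Total moles n_T = 5.63 − 0.875X.
At X = 0.797: n_D = 0.178, n_B = 0.533, n_A = 0.697, n_T = 4.94.
p_i = (n_i/n_T)·P. Kp = p_A / (p_D p_B) = 26.2 bar^-1.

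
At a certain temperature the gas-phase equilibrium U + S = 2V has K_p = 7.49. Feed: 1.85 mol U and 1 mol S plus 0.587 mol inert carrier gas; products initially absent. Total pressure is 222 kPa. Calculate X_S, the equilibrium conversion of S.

X = 0.738

Take 1 mol S as basis and let X be its fractional conversion, so ξ = X.
Species balance: n_U = 1.85 − X; n_S = 1 − X; n_V = 2X; n_I = 0.587 (inert).
Since Δν = 0, n_T = 3.44 throughout.
With p_i = (n_i/n_T)P, K_p = p_V^2 / (p_U p_S).
This yields a degree-2 equation in X; solving on (0,1), X = 0.738.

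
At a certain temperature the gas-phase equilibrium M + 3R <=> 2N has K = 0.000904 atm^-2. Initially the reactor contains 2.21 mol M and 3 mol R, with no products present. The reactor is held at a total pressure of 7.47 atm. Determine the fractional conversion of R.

Let X = conversion of R (basis 3 mol R); extent of reaction ξ = X.
Moles: n_M = 2.21 − X; n_R = 3 − 3X; n_N = 2X.
Total moles n_T = 5.21 − 2X.
With p_i = (n_i/n_T)P, K = p_N^2 / (p_M p_R^3).
Equating to 0.000904 atm^-2 and solving on 0 < X < 1: X = 0.137.

X = 0.137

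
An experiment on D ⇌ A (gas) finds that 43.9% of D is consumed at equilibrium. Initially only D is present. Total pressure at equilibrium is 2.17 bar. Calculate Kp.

Kp = 0.783

Basis: 1 mol D initially; let X = conversion of D. Extent ξ = X.
At extent ξ: n_D = 1 − X; n_A = X.
n_T stays at 1 (no change in mole number).
At X = 0.439: n_D = 0.561, n_A = 0.439, n_T = 1.
p_i = (n_i/n_T)·P. Kp = p_A / (p_D) = 0.783.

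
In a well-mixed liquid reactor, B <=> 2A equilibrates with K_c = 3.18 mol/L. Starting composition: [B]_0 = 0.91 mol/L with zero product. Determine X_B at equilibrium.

X = 0.595

Let X = conversion of B; extent ξ = 0.91·X mol/L.
Concentrations: [B] = 0.91 − 0.91X; [A] = 1.82X.
K_c = [A]^2 / ([B]).
Setting equal to 3.18 and solving for X on (0,1) gives X = 0.595.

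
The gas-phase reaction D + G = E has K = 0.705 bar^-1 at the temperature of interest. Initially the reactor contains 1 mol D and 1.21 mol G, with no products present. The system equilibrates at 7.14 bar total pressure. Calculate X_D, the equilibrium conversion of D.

Take 1 mol D as basis and let X be its fractional conversion, so ξ = X.
Species balance: n_D = 1 − X; n_G = 1.21 − X; n_E = X.
n_T = Σnᵢ = 2.21 − X.
With p_i = (n_i/n_T)P, K = p_E / (p_D p_G).
Setting this equal to 0.705 bar^-1 and taking the physical root (0 < X < 1) gives X = 0.645.

X = 0.645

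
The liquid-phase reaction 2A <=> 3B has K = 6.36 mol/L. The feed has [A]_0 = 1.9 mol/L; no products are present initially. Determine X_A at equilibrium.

X = 0.569

Let X = conversion of A; extent ξ = 1.9X/2 mol/L.
Concentrations: [A] = 1.9 − 1.9X; [B] = 2.85X.
K = [B]^3 / ([A]^2).
Equating to 6.36 mol/L: the physical root is X = 0.569.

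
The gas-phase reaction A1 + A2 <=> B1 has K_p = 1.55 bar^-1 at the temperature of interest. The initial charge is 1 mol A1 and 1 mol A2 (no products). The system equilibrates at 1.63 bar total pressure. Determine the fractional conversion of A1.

Basis: 1 mol A1 initially; let X = conversion of A1. Extent ξ = X.
Mole table: n_A1 = 1 − X; n_A2 = 1 − X; n_B1 = X.
Total moles n_T = 2 − X.
With p_i = (n_i/n_T)P, K_p = p_B1 / (p_A1 p_A2).
This yields a degree-2 equation in X; solving on (0,1), X = 0.467.

X = 0.467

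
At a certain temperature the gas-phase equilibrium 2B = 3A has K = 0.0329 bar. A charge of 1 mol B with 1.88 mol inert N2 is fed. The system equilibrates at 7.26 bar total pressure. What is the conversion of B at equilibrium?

X = 0.143

Let X = conversion of B (basis 1 mol B); extent of reaction ξ = 0.5X.
Mole table: n_B = 1 − X; n_A = 1.5X; n_I = 1.88 (inert).
n_T = Σnᵢ = 2.88 + 0.5X.
y_i = n_i/n_T, p_i = y_i·P. K = p_A^3 / (p_B^2).
Substituting and setting equal to 0.0329 bar gives a polynomial in X; the root in (0,1) is X = 0.143.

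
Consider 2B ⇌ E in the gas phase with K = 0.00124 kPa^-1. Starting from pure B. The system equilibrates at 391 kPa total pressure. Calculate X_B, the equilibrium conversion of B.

Let X = conversion of B (basis 1 mol B); extent of reaction ξ = 0.5X.
Moles: n_B = 1 − X; n_E = 0.5X.
Summing: n_T = 1 − 0.5X.
y_i = n_i/n_T, p_i = y_i·P. K = p_E / (p_B^2).
Equating to 0.00124 kPa^-1 and solving on 0 < X < 1: X = 0.417.

X = 0.417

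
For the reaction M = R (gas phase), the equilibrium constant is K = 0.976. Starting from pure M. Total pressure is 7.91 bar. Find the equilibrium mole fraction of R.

y_R = 0.494

Let X = conversion of M (basis 1 mol M); extent of reaction ξ = X.
At extent ξ: n_M = 1 − X; n_R = X.
Since Δν = 0, n_T = 1 throughout.
Mole fractions y_i = n_i/n_T; K = p_R / (p_M) with p_i = y_i·P.
Setting this equal to 0.976 and taking the physical root (0 < X < 1) gives X = 0.494.
Then n_R = 0.494, n_T = 1, so y_R = 0.494.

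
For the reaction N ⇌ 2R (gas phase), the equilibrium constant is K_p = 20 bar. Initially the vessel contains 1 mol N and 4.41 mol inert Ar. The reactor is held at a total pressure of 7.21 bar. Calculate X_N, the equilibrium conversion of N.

Let X = conversion of N (basis 1 mol N); extent of reaction ξ = X.
Mole table: n_N = 1 − X; n_R = 2X; n_I = 4.41 (inert).
Total moles n_T = 5.41 + X.
Mole fractions y_i = n_i/n_T; K_p = p_R^2 / (p_N) with p_i = y_i·P.
Substituting and setting equal to 20 bar gives a polynomial in X; the root in (0,1) is X = 0.838.

X = 0.838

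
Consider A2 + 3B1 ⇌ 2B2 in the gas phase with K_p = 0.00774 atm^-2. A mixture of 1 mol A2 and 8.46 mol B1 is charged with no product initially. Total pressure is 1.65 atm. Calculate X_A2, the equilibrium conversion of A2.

X = 0.164

Let X = conversion of A2 (basis 1 mol A2); extent of reaction ξ = X.
Moles: n_A2 = 1 − X; n_B1 = 8.46 − 3X; n_B2 = 2X.
Summing: n_T = 9.46 − 2X.
With p_i = (n_i/n_T)P, K_p = p_B2^2 / (p_A2 p_B1^3).
Equating to 0.00774 atm^-2 and solving on 0 < X < 1: X = 0.164.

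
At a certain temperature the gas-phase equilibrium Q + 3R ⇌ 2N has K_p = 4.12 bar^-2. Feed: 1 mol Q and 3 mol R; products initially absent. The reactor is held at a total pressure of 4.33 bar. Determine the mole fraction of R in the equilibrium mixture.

y_R = 0.332

Basis: 1 mol Q initially; let X = conversion of Q. Extent ξ = X.
Mole table: n_Q = 1 − X; n_R = 3 − 3X; n_N = 2X.
Summing: n_T = 4 − 2X.
y_i = n_i/n_T, p_i = y_i·P. K_p = p_N^2 / (p_Q p_R^3).
Equating to 4.12 bar^-2 and solving on 0 < X < 1: X = 0.716.
Then n_R = 0.851, n_T = 2.57, so y_R = 0.332.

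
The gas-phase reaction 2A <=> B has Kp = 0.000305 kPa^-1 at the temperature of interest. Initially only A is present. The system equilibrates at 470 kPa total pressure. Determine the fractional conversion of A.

X = 0.203

Take 1 mol A as basis and let X be its fractional conversion, so ξ = 0.5X.
At extent ξ: n_A = 1 − X; n_B = 0.5X.
Summing: n_T = 1 − 0.5X.
Mole fractions y_i = n_i/n_T; Kp = p_B / (p_A^2) with p_i = y_i·P.
Substituting and setting equal to 0.000305 kPa^-1 gives a polynomial in X; the root in (0,1) is X = 0.203.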